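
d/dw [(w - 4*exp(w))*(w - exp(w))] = -5*w*exp(w) + 2*w + 8*exp(2*w) - 5*exp(w)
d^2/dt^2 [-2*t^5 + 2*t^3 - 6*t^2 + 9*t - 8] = -40*t^3 + 12*t - 12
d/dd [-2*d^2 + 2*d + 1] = 2 - 4*d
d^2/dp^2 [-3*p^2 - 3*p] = -6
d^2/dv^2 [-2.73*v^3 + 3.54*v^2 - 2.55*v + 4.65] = 7.08 - 16.38*v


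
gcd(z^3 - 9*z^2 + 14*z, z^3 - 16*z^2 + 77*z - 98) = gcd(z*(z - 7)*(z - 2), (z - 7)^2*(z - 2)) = z^2 - 9*z + 14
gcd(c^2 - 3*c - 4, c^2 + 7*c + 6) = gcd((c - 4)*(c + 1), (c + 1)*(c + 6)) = c + 1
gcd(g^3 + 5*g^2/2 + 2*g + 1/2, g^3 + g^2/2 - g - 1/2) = g^2 + 3*g/2 + 1/2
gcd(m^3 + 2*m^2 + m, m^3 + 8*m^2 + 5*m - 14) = 1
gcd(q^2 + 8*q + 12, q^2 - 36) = q + 6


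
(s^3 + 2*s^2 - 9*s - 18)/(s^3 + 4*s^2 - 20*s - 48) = (s^2 - 9)/(s^2 + 2*s - 24)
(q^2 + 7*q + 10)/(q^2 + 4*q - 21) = (q^2 + 7*q + 10)/(q^2 + 4*q - 21)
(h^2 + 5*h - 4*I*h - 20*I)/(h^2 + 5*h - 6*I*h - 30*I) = (h - 4*I)/(h - 6*I)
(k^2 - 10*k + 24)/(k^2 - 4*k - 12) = (k - 4)/(k + 2)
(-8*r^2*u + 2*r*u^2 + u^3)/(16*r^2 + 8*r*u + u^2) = u*(-2*r + u)/(4*r + u)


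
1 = 1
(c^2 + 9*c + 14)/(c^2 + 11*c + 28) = (c + 2)/(c + 4)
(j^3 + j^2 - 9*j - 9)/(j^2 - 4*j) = (j^3 + j^2 - 9*j - 9)/(j*(j - 4))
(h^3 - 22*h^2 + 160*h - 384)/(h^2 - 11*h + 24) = (h^2 - 14*h + 48)/(h - 3)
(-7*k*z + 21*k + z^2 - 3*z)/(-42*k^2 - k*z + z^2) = (z - 3)/(6*k + z)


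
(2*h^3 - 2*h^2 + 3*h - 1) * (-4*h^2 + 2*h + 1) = -8*h^5 + 12*h^4 - 14*h^3 + 8*h^2 + h - 1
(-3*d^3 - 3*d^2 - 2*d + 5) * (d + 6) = -3*d^4 - 21*d^3 - 20*d^2 - 7*d + 30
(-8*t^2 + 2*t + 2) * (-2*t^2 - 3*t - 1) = 16*t^4 + 20*t^3 - 2*t^2 - 8*t - 2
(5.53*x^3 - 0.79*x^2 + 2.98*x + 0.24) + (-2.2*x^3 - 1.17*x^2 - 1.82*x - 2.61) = 3.33*x^3 - 1.96*x^2 + 1.16*x - 2.37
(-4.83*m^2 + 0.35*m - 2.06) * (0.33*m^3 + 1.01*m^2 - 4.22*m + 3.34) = -1.5939*m^5 - 4.7628*m^4 + 20.0563*m^3 - 19.6898*m^2 + 9.8622*m - 6.8804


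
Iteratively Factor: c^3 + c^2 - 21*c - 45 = (c + 3)*(c^2 - 2*c - 15) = (c - 5)*(c + 3)*(c + 3)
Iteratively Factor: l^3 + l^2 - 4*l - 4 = (l + 1)*(l^2 - 4) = (l + 1)*(l + 2)*(l - 2)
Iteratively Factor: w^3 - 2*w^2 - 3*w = (w + 1)*(w^2 - 3*w) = (w - 3)*(w + 1)*(w)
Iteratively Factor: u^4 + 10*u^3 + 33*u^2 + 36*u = (u + 3)*(u^3 + 7*u^2 + 12*u) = u*(u + 3)*(u^2 + 7*u + 12) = u*(u + 3)*(u + 4)*(u + 3)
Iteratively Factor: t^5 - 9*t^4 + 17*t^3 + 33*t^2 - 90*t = (t - 5)*(t^4 - 4*t^3 - 3*t^2 + 18*t) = t*(t - 5)*(t^3 - 4*t^2 - 3*t + 18) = t*(t - 5)*(t - 3)*(t^2 - t - 6) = t*(t - 5)*(t - 3)*(t + 2)*(t - 3)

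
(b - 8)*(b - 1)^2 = b^3 - 10*b^2 + 17*b - 8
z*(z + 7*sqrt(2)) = z^2 + 7*sqrt(2)*z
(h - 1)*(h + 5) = h^2 + 4*h - 5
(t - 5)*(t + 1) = t^2 - 4*t - 5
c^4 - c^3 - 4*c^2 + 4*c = c*(c - 2)*(c - 1)*(c + 2)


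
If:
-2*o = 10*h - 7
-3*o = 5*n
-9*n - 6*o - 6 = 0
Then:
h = 27/10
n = 6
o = -10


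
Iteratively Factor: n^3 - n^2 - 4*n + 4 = (n - 2)*(n^2 + n - 2) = (n - 2)*(n - 1)*(n + 2)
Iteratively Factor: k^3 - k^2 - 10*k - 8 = (k - 4)*(k^2 + 3*k + 2) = (k - 4)*(k + 2)*(k + 1)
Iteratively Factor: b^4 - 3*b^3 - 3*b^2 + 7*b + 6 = (b + 1)*(b^3 - 4*b^2 + b + 6) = (b - 3)*(b + 1)*(b^2 - b - 2) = (b - 3)*(b - 2)*(b + 1)*(b + 1)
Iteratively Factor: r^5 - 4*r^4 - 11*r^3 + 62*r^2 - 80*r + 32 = (r - 1)*(r^4 - 3*r^3 - 14*r^2 + 48*r - 32) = (r - 1)^2*(r^3 - 2*r^2 - 16*r + 32) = (r - 2)*(r - 1)^2*(r^2 - 16) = (r - 4)*(r - 2)*(r - 1)^2*(r + 4)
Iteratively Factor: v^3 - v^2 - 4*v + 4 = (v + 2)*(v^2 - 3*v + 2) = (v - 2)*(v + 2)*(v - 1)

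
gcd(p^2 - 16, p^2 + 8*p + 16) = p + 4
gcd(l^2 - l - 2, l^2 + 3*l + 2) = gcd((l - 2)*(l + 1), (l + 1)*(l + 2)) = l + 1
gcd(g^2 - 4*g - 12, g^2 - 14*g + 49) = 1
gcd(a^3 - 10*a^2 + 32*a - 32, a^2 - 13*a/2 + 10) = a - 4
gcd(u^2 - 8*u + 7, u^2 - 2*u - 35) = u - 7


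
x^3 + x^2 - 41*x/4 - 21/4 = (x - 3)*(x + 1/2)*(x + 7/2)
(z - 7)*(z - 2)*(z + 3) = z^3 - 6*z^2 - 13*z + 42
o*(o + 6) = o^2 + 6*o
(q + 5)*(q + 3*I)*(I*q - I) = I*q^3 - 3*q^2 + 4*I*q^2 - 12*q - 5*I*q + 15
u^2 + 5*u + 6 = (u + 2)*(u + 3)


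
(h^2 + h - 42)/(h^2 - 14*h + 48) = (h + 7)/(h - 8)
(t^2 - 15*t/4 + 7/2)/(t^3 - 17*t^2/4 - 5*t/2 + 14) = (4*t - 7)/(4*t^2 - 9*t - 28)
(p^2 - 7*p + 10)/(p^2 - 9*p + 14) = (p - 5)/(p - 7)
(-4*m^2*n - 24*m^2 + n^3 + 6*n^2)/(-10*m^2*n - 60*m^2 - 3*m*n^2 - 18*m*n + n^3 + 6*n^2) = (2*m - n)/(5*m - n)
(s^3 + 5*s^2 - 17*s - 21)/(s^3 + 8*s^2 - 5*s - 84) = (s + 1)/(s + 4)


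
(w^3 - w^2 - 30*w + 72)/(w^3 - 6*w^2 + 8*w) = (w^2 + 3*w - 18)/(w*(w - 2))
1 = 1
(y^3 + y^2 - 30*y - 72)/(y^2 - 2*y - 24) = y + 3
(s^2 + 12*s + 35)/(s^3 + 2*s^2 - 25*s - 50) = (s + 7)/(s^2 - 3*s - 10)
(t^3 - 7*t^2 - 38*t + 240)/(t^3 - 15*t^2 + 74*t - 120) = (t^2 - 2*t - 48)/(t^2 - 10*t + 24)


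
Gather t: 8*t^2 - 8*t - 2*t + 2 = 8*t^2 - 10*t + 2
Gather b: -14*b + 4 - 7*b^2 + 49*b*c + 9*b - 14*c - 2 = -7*b^2 + b*(49*c - 5) - 14*c + 2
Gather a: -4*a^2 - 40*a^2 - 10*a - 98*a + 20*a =-44*a^2 - 88*a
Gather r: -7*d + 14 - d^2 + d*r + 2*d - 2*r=-d^2 - 5*d + r*(d - 2) + 14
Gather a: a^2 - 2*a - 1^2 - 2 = a^2 - 2*a - 3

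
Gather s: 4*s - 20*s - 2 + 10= 8 - 16*s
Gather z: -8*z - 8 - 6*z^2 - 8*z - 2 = -6*z^2 - 16*z - 10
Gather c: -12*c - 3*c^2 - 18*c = -3*c^2 - 30*c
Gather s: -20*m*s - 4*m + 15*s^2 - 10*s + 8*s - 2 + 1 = -4*m + 15*s^2 + s*(-20*m - 2) - 1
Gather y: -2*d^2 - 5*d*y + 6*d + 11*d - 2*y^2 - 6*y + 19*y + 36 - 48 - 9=-2*d^2 + 17*d - 2*y^2 + y*(13 - 5*d) - 21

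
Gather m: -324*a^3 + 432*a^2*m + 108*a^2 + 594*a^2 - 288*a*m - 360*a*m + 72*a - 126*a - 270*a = -324*a^3 + 702*a^2 - 324*a + m*(432*a^2 - 648*a)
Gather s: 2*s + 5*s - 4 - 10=7*s - 14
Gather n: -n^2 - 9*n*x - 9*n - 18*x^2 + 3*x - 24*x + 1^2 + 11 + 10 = -n^2 + n*(-9*x - 9) - 18*x^2 - 21*x + 22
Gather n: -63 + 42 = -21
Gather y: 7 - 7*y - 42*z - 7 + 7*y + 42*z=0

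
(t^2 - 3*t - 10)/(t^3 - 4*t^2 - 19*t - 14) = (t - 5)/(t^2 - 6*t - 7)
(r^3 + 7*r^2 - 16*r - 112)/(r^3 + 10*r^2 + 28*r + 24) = (r^3 + 7*r^2 - 16*r - 112)/(r^3 + 10*r^2 + 28*r + 24)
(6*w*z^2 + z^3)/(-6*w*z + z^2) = z*(6*w + z)/(-6*w + z)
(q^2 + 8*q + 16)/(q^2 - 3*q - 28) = (q + 4)/(q - 7)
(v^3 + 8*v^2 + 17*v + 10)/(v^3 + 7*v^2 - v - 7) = (v^2 + 7*v + 10)/(v^2 + 6*v - 7)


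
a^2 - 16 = (a - 4)*(a + 4)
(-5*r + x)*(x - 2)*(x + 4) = -5*r*x^2 - 10*r*x + 40*r + x^3 + 2*x^2 - 8*x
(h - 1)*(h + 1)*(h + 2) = h^3 + 2*h^2 - h - 2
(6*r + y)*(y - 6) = 6*r*y - 36*r + y^2 - 6*y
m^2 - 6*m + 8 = (m - 4)*(m - 2)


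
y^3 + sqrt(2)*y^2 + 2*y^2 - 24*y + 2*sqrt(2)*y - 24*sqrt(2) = (y - 4)*(y + 6)*(y + sqrt(2))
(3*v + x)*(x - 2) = 3*v*x - 6*v + x^2 - 2*x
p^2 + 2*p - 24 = (p - 4)*(p + 6)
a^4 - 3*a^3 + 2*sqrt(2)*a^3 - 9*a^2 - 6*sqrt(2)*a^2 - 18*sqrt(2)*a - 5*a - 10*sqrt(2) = (a - 5)*(a + 1)^2*(a + 2*sqrt(2))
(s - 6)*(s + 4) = s^2 - 2*s - 24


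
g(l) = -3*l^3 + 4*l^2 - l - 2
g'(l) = -9*l^2 + 8*l - 1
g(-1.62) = 22.87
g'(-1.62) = -37.58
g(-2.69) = 88.03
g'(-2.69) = -87.64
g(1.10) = -2.25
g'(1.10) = -3.09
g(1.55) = -5.11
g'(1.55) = -10.22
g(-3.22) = 142.85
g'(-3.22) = -120.08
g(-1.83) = 31.61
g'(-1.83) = -45.78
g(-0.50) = -0.12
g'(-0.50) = -7.25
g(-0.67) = 1.37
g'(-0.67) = -10.40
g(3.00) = -50.00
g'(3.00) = -58.00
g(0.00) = -2.00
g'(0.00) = -1.00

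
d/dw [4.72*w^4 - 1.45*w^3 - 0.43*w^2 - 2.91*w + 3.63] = 18.88*w^3 - 4.35*w^2 - 0.86*w - 2.91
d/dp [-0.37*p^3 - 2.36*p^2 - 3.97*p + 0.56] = -1.11*p^2 - 4.72*p - 3.97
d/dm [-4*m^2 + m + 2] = 1 - 8*m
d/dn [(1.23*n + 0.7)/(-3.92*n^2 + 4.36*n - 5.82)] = (4.8216*n^2 + 5.488*n - 10.2106)/(15.3664*n^4 - 34.1824*n^3 + 64.6384*n^2 - 50.7504*n + 33.8724)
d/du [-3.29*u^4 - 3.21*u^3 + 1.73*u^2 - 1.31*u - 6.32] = -13.16*u^3 - 9.63*u^2 + 3.46*u - 1.31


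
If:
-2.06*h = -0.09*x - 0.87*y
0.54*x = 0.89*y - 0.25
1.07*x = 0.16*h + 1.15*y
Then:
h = 0.43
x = 1.05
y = 0.92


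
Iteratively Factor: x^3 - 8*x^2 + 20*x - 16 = (x - 4)*(x^2 - 4*x + 4) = (x - 4)*(x - 2)*(x - 2)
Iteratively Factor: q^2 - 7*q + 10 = (q - 5)*(q - 2)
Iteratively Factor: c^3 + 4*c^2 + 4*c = (c + 2)*(c^2 + 2*c) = c*(c + 2)*(c + 2)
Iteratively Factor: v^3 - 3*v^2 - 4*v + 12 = (v + 2)*(v^2 - 5*v + 6) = (v - 3)*(v + 2)*(v - 2)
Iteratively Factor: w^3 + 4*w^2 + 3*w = (w + 1)*(w^2 + 3*w) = (w + 1)*(w + 3)*(w)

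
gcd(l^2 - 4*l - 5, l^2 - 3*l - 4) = l + 1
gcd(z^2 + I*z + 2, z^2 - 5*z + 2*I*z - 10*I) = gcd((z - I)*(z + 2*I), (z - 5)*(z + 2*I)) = z + 2*I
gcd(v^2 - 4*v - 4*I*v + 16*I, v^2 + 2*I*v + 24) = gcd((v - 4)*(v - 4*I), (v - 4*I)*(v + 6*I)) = v - 4*I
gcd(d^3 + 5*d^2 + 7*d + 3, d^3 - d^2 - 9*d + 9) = d + 3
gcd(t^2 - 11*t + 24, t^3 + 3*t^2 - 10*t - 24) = t - 3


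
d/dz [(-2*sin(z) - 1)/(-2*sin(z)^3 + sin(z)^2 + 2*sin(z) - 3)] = 2*(-2*sin(z) + sin(3*z) + cos(2*z) + 3)*cos(z)/(-2*sin(z)*cos(z)^2 + cos(z)^2 + 2)^2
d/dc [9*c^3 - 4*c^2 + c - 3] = 27*c^2 - 8*c + 1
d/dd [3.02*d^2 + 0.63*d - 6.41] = 6.04*d + 0.63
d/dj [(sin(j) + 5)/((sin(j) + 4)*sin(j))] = (-10*sin(j) + cos(j)^2 - 21)*cos(j)/((sin(j) + 4)^2*sin(j)^2)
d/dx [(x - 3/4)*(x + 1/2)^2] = (x + 1/2)*(3*x - 1)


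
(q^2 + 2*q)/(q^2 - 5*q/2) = 2*(q + 2)/(2*q - 5)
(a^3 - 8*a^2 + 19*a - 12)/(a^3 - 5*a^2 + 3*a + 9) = (a^2 - 5*a + 4)/(a^2 - 2*a - 3)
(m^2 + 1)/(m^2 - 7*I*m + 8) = (m - I)/(m - 8*I)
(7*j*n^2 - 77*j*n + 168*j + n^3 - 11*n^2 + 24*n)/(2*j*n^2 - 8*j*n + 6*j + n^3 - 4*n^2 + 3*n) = (7*j*n - 56*j + n^2 - 8*n)/(2*j*n - 2*j + n^2 - n)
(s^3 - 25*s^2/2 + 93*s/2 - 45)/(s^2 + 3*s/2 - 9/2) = (s^2 - 11*s + 30)/(s + 3)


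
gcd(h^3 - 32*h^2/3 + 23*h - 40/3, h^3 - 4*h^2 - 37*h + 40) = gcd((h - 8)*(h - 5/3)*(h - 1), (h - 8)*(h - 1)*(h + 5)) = h^2 - 9*h + 8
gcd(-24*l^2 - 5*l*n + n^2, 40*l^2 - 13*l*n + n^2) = 8*l - n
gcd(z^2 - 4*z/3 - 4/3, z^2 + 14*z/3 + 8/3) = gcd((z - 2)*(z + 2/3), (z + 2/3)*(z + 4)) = z + 2/3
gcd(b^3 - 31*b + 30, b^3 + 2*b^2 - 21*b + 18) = b^2 + 5*b - 6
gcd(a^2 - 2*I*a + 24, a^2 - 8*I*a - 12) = a - 6*I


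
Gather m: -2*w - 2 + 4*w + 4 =2*w + 2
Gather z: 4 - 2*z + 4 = 8 - 2*z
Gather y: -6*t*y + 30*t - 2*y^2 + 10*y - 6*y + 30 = 30*t - 2*y^2 + y*(4 - 6*t) + 30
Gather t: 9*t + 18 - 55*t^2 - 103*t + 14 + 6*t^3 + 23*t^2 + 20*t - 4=6*t^3 - 32*t^2 - 74*t + 28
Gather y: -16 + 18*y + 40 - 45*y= 24 - 27*y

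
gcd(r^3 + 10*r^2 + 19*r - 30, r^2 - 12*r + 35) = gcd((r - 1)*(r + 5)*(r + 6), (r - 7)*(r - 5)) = 1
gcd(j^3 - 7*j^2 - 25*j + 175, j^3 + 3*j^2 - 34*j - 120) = j + 5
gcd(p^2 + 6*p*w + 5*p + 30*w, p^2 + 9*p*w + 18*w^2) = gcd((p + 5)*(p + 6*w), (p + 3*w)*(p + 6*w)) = p + 6*w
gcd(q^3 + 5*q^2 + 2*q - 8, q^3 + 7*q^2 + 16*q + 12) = q + 2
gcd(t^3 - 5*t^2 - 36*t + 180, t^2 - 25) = t - 5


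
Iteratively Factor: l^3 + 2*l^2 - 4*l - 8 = (l + 2)*(l^2 - 4) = (l - 2)*(l + 2)*(l + 2)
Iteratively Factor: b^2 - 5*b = (b - 5)*(b)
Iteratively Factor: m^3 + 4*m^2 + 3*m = (m + 3)*(m^2 + m) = m*(m + 3)*(m + 1)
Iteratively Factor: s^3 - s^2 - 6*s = (s - 3)*(s^2 + 2*s) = s*(s - 3)*(s + 2)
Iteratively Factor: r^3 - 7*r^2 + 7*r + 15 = (r - 3)*(r^2 - 4*r - 5) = (r - 3)*(r + 1)*(r - 5)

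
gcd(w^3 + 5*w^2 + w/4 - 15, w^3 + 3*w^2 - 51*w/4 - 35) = w^2 + 13*w/2 + 10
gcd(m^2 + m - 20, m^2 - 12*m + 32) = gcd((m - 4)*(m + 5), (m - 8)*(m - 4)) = m - 4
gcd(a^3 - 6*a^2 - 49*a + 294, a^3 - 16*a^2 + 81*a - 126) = a^2 - 13*a + 42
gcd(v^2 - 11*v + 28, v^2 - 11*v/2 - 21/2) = v - 7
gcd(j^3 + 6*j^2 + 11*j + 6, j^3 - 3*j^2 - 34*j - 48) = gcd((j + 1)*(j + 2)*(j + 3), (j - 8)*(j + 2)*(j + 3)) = j^2 + 5*j + 6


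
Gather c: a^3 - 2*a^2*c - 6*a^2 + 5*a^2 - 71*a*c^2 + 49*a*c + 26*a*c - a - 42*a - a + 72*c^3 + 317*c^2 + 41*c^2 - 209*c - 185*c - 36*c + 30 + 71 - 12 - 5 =a^3 - a^2 - 44*a + 72*c^3 + c^2*(358 - 71*a) + c*(-2*a^2 + 75*a - 430) + 84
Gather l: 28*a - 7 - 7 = 28*a - 14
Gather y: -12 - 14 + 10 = -16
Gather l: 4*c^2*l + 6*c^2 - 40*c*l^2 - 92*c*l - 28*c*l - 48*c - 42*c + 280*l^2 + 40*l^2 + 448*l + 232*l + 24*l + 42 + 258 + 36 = 6*c^2 - 90*c + l^2*(320 - 40*c) + l*(4*c^2 - 120*c + 704) + 336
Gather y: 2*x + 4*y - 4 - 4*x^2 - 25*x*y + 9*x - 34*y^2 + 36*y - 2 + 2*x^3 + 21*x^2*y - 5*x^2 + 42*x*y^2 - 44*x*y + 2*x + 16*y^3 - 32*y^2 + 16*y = 2*x^3 - 9*x^2 + 13*x + 16*y^3 + y^2*(42*x - 66) + y*(21*x^2 - 69*x + 56) - 6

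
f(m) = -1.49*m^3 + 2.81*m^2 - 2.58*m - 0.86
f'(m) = -4.47*m^2 + 5.62*m - 2.58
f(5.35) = -162.40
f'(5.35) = -100.46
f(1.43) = -3.16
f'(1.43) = -3.68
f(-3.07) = 76.66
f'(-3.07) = -61.96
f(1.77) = -4.89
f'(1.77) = -6.64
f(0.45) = -1.59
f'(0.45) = -0.96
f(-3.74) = 126.04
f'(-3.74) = -86.12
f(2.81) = -18.98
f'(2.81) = -22.08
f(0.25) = -1.35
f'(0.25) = -1.45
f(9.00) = -882.68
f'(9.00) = -314.07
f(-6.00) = 437.62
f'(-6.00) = -197.22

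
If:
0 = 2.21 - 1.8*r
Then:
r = 1.23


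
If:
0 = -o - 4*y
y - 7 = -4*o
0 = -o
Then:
No Solution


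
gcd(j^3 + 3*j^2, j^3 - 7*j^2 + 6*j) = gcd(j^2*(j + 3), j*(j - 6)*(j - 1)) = j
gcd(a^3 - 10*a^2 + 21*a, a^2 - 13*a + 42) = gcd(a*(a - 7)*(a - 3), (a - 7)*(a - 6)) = a - 7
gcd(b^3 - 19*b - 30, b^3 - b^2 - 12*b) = b + 3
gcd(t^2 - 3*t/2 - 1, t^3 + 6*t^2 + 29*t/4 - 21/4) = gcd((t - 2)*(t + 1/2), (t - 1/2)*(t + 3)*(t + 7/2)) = 1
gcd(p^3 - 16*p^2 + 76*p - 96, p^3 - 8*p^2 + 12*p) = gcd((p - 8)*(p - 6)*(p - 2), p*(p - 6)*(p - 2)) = p^2 - 8*p + 12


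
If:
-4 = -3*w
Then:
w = 4/3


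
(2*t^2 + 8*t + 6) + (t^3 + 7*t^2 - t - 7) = t^3 + 9*t^2 + 7*t - 1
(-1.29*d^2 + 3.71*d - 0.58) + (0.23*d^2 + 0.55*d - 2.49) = -1.06*d^2 + 4.26*d - 3.07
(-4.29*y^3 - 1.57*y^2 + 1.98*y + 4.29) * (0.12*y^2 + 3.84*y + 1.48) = -0.5148*y^5 - 16.662*y^4 - 12.1404*y^3 + 5.7944*y^2 + 19.404*y + 6.3492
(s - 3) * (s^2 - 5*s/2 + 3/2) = s^3 - 11*s^2/2 + 9*s - 9/2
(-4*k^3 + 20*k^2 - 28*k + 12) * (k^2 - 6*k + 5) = -4*k^5 + 44*k^4 - 168*k^3 + 280*k^2 - 212*k + 60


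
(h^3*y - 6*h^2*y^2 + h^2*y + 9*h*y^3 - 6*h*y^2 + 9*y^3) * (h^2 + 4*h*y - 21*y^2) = h^5*y - 2*h^4*y^2 + h^4*y - 36*h^3*y^3 - 2*h^3*y^2 + 162*h^2*y^4 - 36*h^2*y^3 - 189*h*y^5 + 162*h*y^4 - 189*y^5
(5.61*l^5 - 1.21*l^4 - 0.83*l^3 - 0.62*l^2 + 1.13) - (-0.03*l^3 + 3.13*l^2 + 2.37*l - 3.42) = 5.61*l^5 - 1.21*l^4 - 0.8*l^3 - 3.75*l^2 - 2.37*l + 4.55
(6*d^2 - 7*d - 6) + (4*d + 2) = 6*d^2 - 3*d - 4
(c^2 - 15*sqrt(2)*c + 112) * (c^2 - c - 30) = c^4 - 15*sqrt(2)*c^3 - c^3 + 15*sqrt(2)*c^2 + 82*c^2 - 112*c + 450*sqrt(2)*c - 3360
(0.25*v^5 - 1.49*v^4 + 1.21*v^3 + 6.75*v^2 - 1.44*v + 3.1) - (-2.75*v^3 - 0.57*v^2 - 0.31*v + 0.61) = 0.25*v^5 - 1.49*v^4 + 3.96*v^3 + 7.32*v^2 - 1.13*v + 2.49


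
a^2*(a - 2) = a^3 - 2*a^2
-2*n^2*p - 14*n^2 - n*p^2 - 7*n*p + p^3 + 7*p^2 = (-2*n + p)*(n + p)*(p + 7)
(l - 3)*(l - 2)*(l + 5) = l^3 - 19*l + 30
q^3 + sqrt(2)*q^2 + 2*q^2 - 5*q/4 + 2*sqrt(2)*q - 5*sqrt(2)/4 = (q - 1/2)*(q + 5/2)*(q + sqrt(2))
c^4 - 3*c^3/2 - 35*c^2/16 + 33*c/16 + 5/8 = (c - 2)*(c - 1)*(c + 1/4)*(c + 5/4)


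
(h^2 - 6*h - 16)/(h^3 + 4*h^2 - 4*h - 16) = (h - 8)/(h^2 + 2*h - 8)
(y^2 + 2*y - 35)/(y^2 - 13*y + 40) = (y + 7)/(y - 8)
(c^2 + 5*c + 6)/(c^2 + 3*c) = (c + 2)/c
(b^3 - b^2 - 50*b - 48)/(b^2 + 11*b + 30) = (b^2 - 7*b - 8)/(b + 5)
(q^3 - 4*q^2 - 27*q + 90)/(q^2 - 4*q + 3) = (q^2 - q - 30)/(q - 1)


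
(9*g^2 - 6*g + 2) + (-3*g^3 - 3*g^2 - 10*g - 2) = -3*g^3 + 6*g^2 - 16*g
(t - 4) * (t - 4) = t^2 - 8*t + 16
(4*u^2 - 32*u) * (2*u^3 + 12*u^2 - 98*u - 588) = 8*u^5 - 16*u^4 - 776*u^3 + 784*u^2 + 18816*u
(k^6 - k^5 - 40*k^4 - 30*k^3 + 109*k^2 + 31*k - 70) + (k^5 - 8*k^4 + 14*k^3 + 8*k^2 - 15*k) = k^6 - 48*k^4 - 16*k^3 + 117*k^2 + 16*k - 70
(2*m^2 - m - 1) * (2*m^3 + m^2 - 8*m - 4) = 4*m^5 - 19*m^3 - m^2 + 12*m + 4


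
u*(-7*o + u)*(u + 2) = -7*o*u^2 - 14*o*u + u^3 + 2*u^2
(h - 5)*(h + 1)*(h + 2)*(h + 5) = h^4 + 3*h^3 - 23*h^2 - 75*h - 50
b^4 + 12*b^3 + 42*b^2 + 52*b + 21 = (b + 1)^2*(b + 3)*(b + 7)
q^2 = q^2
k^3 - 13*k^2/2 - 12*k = k*(k - 8)*(k + 3/2)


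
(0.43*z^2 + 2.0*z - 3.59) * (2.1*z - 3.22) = 0.903*z^3 + 2.8154*z^2 - 13.979*z + 11.5598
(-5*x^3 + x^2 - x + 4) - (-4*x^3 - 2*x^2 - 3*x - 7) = -x^3 + 3*x^2 + 2*x + 11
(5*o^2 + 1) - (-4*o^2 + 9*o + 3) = 9*o^2 - 9*o - 2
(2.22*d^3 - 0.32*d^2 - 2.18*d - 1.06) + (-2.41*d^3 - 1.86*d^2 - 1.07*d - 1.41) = -0.19*d^3 - 2.18*d^2 - 3.25*d - 2.47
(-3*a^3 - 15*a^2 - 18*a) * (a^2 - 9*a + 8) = -3*a^5 + 12*a^4 + 93*a^3 + 42*a^2 - 144*a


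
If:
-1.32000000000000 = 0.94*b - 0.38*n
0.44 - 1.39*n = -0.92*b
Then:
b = -1.74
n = -0.84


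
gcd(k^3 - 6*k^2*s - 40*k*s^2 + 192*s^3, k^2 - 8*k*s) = -k + 8*s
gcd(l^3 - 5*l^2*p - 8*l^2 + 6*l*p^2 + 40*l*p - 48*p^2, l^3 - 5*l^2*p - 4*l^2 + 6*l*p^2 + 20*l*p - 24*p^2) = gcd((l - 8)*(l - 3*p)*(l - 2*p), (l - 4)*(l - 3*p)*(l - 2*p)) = l^2 - 5*l*p + 6*p^2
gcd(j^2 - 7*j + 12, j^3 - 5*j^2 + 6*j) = j - 3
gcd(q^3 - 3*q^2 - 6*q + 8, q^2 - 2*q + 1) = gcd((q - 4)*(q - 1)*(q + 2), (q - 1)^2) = q - 1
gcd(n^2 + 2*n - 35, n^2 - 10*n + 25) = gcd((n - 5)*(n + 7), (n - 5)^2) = n - 5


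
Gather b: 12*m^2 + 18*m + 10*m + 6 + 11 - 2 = 12*m^2 + 28*m + 15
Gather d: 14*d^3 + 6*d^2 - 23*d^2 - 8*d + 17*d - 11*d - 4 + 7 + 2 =14*d^3 - 17*d^2 - 2*d + 5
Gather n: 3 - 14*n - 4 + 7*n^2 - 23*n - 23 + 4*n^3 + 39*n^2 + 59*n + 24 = 4*n^3 + 46*n^2 + 22*n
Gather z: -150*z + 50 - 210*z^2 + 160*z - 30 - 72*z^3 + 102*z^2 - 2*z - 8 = -72*z^3 - 108*z^2 + 8*z + 12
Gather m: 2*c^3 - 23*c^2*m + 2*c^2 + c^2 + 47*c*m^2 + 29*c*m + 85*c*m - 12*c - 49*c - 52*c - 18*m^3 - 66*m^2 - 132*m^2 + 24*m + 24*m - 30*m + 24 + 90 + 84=2*c^3 + 3*c^2 - 113*c - 18*m^3 + m^2*(47*c - 198) + m*(-23*c^2 + 114*c + 18) + 198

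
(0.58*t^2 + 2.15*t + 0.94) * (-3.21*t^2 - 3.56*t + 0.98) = -1.8618*t^4 - 8.9663*t^3 - 10.103*t^2 - 1.2394*t + 0.9212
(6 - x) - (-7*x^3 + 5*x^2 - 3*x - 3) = 7*x^3 - 5*x^2 + 2*x + 9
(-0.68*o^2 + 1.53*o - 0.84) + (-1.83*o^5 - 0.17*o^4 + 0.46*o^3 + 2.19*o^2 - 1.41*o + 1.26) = -1.83*o^5 - 0.17*o^4 + 0.46*o^3 + 1.51*o^2 + 0.12*o + 0.42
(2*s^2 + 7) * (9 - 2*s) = -4*s^3 + 18*s^2 - 14*s + 63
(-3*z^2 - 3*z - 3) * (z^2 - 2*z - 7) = -3*z^4 + 3*z^3 + 24*z^2 + 27*z + 21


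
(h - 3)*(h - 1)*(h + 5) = h^3 + h^2 - 17*h + 15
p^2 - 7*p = p*(p - 7)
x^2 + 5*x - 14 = (x - 2)*(x + 7)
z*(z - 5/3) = z^2 - 5*z/3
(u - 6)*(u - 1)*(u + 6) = u^3 - u^2 - 36*u + 36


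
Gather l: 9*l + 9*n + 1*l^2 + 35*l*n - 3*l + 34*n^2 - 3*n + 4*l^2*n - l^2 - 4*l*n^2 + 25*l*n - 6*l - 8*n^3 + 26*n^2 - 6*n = 4*l^2*n + l*(-4*n^2 + 60*n) - 8*n^3 + 60*n^2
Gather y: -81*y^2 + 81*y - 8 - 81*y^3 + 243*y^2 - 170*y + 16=-81*y^3 + 162*y^2 - 89*y + 8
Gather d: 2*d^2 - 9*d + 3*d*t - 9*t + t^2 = 2*d^2 + d*(3*t - 9) + t^2 - 9*t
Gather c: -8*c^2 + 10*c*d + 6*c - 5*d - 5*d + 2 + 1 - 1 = -8*c^2 + c*(10*d + 6) - 10*d + 2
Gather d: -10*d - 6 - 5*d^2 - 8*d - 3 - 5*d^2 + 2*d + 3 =-10*d^2 - 16*d - 6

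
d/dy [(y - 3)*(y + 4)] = 2*y + 1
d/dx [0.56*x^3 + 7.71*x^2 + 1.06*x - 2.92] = 1.68*x^2 + 15.42*x + 1.06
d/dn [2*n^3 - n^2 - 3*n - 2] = 6*n^2 - 2*n - 3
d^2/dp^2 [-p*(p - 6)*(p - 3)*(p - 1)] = -12*p^2 + 60*p - 54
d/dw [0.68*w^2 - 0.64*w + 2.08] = 1.36*w - 0.64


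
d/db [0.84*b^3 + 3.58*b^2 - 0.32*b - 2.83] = 2.52*b^2 + 7.16*b - 0.32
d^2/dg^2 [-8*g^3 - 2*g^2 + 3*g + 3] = -48*g - 4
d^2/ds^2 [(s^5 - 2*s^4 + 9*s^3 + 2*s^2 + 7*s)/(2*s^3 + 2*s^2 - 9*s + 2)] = 2*(4*s^9 + 12*s^8 - 42*s^7 - 208*s^6 + 1224*s^5 - 804*s^4 + 1155*s^3 - 726*s^2 + 24*s + 134)/(8*s^9 + 24*s^8 - 84*s^7 - 184*s^6 + 426*s^5 + 294*s^4 - 921*s^3 + 510*s^2 - 108*s + 8)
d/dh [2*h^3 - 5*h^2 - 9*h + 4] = 6*h^2 - 10*h - 9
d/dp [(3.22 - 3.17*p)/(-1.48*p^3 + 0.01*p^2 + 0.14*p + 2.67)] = (-9.3832*p^3 + 14.3285*p^2 - 0.0644*p - 8.9147)/(2.1904*p^6 - 0.0296*p^5 - 0.4143*p^4 - 7.9004*p^3 + 0.073*p^2 + 0.7476*p + 7.1289)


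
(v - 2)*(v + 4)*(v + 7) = v^3 + 9*v^2 + 6*v - 56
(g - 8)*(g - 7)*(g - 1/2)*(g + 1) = g^4 - 29*g^3/2 + 48*g^2 + 71*g/2 - 28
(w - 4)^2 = w^2 - 8*w + 16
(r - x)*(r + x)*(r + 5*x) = r^3 + 5*r^2*x - r*x^2 - 5*x^3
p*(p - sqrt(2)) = p^2 - sqrt(2)*p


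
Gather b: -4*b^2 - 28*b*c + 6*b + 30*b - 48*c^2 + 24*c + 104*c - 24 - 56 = -4*b^2 + b*(36 - 28*c) - 48*c^2 + 128*c - 80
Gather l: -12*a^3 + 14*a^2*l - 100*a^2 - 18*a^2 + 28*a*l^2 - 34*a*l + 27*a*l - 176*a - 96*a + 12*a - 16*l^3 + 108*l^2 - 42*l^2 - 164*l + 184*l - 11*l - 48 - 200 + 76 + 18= -12*a^3 - 118*a^2 - 260*a - 16*l^3 + l^2*(28*a + 66) + l*(14*a^2 - 7*a + 9) - 154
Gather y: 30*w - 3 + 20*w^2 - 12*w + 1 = 20*w^2 + 18*w - 2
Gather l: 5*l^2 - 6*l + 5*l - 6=5*l^2 - l - 6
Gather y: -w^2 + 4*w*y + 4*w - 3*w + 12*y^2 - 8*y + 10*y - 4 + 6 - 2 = -w^2 + w + 12*y^2 + y*(4*w + 2)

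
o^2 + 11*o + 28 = (o + 4)*(o + 7)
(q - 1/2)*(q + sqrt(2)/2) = q^2 - q/2 + sqrt(2)*q/2 - sqrt(2)/4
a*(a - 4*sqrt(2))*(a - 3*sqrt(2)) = a^3 - 7*sqrt(2)*a^2 + 24*a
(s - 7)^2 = s^2 - 14*s + 49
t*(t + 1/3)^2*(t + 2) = t^4 + 8*t^3/3 + 13*t^2/9 + 2*t/9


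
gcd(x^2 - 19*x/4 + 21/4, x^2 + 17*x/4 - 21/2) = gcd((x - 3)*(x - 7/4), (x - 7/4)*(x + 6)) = x - 7/4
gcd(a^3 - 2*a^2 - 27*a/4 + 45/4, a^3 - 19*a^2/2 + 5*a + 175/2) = a + 5/2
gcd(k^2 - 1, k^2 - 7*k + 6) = k - 1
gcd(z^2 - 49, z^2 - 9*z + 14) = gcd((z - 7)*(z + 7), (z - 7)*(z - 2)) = z - 7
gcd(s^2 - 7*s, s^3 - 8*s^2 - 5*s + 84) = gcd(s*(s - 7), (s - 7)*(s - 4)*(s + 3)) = s - 7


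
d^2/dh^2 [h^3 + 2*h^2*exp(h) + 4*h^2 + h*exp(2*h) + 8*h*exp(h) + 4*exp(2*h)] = 2*h^2*exp(h) + 4*h*exp(2*h) + 16*h*exp(h) + 6*h + 20*exp(2*h) + 20*exp(h) + 8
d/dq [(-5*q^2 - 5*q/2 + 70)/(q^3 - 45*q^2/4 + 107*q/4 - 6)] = 10*(8*q^4 + 8*q^3 - 595*q^2 + 2616*q - 2972)/(16*q^6 - 360*q^5 + 2881*q^4 - 9822*q^3 + 13609*q^2 - 5136*q + 576)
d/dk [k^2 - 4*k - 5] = 2*k - 4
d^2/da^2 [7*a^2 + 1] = 14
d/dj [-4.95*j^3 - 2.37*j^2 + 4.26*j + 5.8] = -14.85*j^2 - 4.74*j + 4.26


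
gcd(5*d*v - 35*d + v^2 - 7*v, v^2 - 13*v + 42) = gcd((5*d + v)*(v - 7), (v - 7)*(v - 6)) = v - 7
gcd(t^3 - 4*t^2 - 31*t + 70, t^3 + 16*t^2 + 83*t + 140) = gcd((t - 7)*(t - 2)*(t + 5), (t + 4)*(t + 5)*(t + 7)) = t + 5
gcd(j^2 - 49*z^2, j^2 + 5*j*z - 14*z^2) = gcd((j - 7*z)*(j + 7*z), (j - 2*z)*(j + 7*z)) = j + 7*z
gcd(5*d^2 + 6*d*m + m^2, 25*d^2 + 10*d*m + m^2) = 5*d + m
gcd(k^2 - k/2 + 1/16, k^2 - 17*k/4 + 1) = k - 1/4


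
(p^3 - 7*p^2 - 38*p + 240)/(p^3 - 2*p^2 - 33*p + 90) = (p - 8)/(p - 3)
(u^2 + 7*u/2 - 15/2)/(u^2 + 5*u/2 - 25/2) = (2*u - 3)/(2*u - 5)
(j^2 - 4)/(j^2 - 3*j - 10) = (j - 2)/(j - 5)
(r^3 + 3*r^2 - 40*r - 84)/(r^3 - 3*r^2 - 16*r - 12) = (r + 7)/(r + 1)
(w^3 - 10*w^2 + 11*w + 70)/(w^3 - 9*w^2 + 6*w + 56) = (w - 5)/(w - 4)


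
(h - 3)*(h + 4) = h^2 + h - 12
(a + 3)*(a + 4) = a^2 + 7*a + 12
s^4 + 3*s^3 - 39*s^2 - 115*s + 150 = (s - 6)*(s - 1)*(s + 5)^2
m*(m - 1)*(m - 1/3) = m^3 - 4*m^2/3 + m/3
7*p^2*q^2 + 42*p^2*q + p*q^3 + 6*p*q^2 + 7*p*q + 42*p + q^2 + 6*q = (7*p + q)*(q + 6)*(p*q + 1)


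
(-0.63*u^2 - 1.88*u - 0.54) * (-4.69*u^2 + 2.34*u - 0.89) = 2.9547*u^4 + 7.343*u^3 - 1.3059*u^2 + 0.4096*u + 0.4806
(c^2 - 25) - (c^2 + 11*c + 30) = -11*c - 55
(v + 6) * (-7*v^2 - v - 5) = -7*v^3 - 43*v^2 - 11*v - 30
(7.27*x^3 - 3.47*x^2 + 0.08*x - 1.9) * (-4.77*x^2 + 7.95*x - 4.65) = -34.6779*x^5 + 74.3484*x^4 - 61.7736*x^3 + 25.8345*x^2 - 15.477*x + 8.835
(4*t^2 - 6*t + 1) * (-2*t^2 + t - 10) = -8*t^4 + 16*t^3 - 48*t^2 + 61*t - 10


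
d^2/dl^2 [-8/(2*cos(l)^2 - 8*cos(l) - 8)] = 4*(-4*sin(l)^4 + 34*sin(l)^2 + cos(l) + 3*cos(3*l) + 10)/(sin(l)^2 + 4*cos(l) + 3)^3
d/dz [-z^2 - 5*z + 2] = -2*z - 5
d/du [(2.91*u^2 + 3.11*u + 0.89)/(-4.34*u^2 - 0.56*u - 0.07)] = (11.8678*u^2 + 7.3178*u + 0.2807)/(18.8356*u^4 + 4.8608*u^3 + 0.9212*u^2 + 0.0784*u + 0.0049)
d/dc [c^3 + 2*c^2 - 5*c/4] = 3*c^2 + 4*c - 5/4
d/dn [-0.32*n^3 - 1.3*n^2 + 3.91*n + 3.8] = -0.96*n^2 - 2.6*n + 3.91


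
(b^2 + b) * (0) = 0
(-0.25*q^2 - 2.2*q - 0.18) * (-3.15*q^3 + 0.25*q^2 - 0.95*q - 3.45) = 0.7875*q^5 + 6.8675*q^4 + 0.2545*q^3 + 2.9075*q^2 + 7.761*q + 0.621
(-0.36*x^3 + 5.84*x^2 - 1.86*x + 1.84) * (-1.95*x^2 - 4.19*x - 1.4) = 0.702*x^5 - 9.8796*x^4 - 20.3386*x^3 - 3.9706*x^2 - 5.1056*x - 2.576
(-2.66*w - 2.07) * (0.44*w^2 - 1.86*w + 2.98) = -1.1704*w^3 + 4.0368*w^2 - 4.0766*w - 6.1686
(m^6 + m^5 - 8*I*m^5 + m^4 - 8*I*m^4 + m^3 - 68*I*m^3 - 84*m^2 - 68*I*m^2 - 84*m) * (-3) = -3*m^6 - 3*m^5 + 24*I*m^5 - 3*m^4 + 24*I*m^4 - 3*m^3 + 204*I*m^3 + 252*m^2 + 204*I*m^2 + 252*m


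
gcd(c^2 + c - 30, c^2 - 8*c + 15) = c - 5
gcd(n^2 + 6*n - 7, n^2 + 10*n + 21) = n + 7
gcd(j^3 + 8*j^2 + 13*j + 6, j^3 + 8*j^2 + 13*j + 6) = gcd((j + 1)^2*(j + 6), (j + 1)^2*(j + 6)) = j^3 + 8*j^2 + 13*j + 6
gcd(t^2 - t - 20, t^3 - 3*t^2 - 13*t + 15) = t - 5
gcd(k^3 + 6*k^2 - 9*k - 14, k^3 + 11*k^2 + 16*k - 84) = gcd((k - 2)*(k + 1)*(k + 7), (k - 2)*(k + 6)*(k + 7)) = k^2 + 5*k - 14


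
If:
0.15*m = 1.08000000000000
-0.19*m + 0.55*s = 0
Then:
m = 7.20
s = 2.49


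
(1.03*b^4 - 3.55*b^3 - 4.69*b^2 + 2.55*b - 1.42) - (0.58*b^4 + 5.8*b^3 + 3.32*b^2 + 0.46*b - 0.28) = 0.45*b^4 - 9.35*b^3 - 8.01*b^2 + 2.09*b - 1.14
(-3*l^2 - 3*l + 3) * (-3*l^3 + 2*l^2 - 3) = 9*l^5 + 3*l^4 - 15*l^3 + 15*l^2 + 9*l - 9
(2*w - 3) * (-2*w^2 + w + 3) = -4*w^3 + 8*w^2 + 3*w - 9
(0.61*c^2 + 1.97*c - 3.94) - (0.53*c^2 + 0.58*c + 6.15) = 0.08*c^2 + 1.39*c - 10.09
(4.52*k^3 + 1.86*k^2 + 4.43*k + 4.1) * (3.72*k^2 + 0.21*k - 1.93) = 16.8144*k^5 + 7.8684*k^4 + 8.1466*k^3 + 12.5925*k^2 - 7.6889*k - 7.913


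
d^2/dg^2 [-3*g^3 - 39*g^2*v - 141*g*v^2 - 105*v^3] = -18*g - 78*v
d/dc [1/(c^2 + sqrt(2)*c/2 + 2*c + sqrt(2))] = 2*(-4*c - 4 - sqrt(2))/(2*c^2 + sqrt(2)*c + 4*c + 2*sqrt(2))^2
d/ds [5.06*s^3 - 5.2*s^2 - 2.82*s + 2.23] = 15.18*s^2 - 10.4*s - 2.82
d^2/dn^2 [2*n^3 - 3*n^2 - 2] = 12*n - 6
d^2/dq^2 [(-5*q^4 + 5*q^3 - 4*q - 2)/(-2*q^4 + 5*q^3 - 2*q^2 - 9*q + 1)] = 2*(30*q^9 - 60*q^8 - 384*q^7 + 685*q^6 - 552*q^5 + 1371*q^4 - 587*q^3 - 177*q^2 + 87*q + 202)/(8*q^12 - 60*q^11 + 174*q^10 - 137*q^9 - 378*q^8 + 891*q^7 - 145*q^6 - 1155*q^5 + 750*q^4 + 606*q^3 - 237*q^2 + 27*q - 1)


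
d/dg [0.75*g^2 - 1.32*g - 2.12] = 1.5*g - 1.32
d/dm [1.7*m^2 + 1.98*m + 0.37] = 3.4*m + 1.98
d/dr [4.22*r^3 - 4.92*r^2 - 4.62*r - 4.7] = 12.66*r^2 - 9.84*r - 4.62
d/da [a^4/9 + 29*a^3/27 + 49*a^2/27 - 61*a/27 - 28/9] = 4*a^3/9 + 29*a^2/9 + 98*a/27 - 61/27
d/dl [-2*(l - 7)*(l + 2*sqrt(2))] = -4*l - 4*sqrt(2) + 14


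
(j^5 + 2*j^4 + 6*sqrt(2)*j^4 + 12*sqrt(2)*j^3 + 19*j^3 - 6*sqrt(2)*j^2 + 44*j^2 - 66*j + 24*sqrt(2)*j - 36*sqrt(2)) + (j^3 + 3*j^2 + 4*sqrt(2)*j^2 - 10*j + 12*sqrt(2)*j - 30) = j^5 + 2*j^4 + 6*sqrt(2)*j^4 + 12*sqrt(2)*j^3 + 20*j^3 - 2*sqrt(2)*j^2 + 47*j^2 - 76*j + 36*sqrt(2)*j - 36*sqrt(2) - 30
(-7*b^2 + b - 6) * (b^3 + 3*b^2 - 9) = -7*b^5 - 20*b^4 - 3*b^3 + 45*b^2 - 9*b + 54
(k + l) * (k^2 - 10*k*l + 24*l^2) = k^3 - 9*k^2*l + 14*k*l^2 + 24*l^3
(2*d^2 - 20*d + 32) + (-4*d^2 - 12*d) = -2*d^2 - 32*d + 32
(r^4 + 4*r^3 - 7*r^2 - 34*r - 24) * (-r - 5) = -r^5 - 9*r^4 - 13*r^3 + 69*r^2 + 194*r + 120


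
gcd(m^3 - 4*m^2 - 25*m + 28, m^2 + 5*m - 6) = m - 1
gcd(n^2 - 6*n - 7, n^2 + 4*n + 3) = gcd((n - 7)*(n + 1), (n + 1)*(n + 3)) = n + 1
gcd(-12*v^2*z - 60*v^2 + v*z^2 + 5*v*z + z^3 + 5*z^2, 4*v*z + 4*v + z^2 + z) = 4*v + z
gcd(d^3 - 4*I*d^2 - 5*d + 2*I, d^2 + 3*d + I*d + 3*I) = 1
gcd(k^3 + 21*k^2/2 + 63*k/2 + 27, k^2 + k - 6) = k + 3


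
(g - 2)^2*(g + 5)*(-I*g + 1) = -I*g^4 + g^3 - I*g^3 + g^2 + 16*I*g^2 - 16*g - 20*I*g + 20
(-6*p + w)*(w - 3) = -6*p*w + 18*p + w^2 - 3*w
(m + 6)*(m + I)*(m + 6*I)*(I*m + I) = I*m^4 - 7*m^3 + 7*I*m^3 - 49*m^2 - 42*m - 42*I*m - 36*I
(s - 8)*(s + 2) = s^2 - 6*s - 16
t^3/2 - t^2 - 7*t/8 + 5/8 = (t/2 + 1/2)*(t - 5/2)*(t - 1/2)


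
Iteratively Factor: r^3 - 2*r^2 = (r - 2)*(r^2) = r*(r - 2)*(r)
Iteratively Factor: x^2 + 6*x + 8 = (x + 4)*(x + 2)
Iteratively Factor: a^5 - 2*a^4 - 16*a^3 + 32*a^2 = (a - 4)*(a^4 + 2*a^3 - 8*a^2) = (a - 4)*(a - 2)*(a^3 + 4*a^2) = (a - 4)*(a - 2)*(a + 4)*(a^2) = a*(a - 4)*(a - 2)*(a + 4)*(a)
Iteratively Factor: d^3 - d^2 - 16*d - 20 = (d + 2)*(d^2 - 3*d - 10) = (d - 5)*(d + 2)*(d + 2)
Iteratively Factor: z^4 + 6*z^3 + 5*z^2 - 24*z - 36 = (z + 3)*(z^3 + 3*z^2 - 4*z - 12) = (z + 3)^2*(z^2 - 4) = (z + 2)*(z + 3)^2*(z - 2)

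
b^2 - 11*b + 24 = (b - 8)*(b - 3)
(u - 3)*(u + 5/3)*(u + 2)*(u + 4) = u^4 + 14*u^3/3 - 5*u^2 - 122*u/3 - 40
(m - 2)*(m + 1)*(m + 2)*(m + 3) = m^4 + 4*m^3 - m^2 - 16*m - 12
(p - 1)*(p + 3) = p^2 + 2*p - 3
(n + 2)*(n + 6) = n^2 + 8*n + 12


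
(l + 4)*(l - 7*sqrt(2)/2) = l^2 - 7*sqrt(2)*l/2 + 4*l - 14*sqrt(2)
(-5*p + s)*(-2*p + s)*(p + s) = 10*p^3 + 3*p^2*s - 6*p*s^2 + s^3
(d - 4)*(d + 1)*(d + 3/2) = d^3 - 3*d^2/2 - 17*d/2 - 6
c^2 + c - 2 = (c - 1)*(c + 2)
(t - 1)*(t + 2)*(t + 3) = t^3 + 4*t^2 + t - 6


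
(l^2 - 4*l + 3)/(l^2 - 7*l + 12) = (l - 1)/(l - 4)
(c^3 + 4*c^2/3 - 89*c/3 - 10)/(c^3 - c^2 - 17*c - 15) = (c^2 + 19*c/3 + 2)/(c^2 + 4*c + 3)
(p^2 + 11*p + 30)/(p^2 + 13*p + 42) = (p + 5)/(p + 7)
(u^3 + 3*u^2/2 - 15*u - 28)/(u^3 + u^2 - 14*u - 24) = (u + 7/2)/(u + 3)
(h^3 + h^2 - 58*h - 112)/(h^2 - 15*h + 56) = (h^2 + 9*h + 14)/(h - 7)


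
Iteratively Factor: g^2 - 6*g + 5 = (g - 5)*(g - 1)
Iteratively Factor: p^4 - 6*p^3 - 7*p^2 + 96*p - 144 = (p - 4)*(p^3 - 2*p^2 - 15*p + 36) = (p - 4)*(p - 3)*(p^2 + p - 12) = (p - 4)*(p - 3)*(p + 4)*(p - 3)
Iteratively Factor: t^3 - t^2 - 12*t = (t + 3)*(t^2 - 4*t) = (t - 4)*(t + 3)*(t)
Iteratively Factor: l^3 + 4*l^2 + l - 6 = (l + 2)*(l^2 + 2*l - 3) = (l + 2)*(l + 3)*(l - 1)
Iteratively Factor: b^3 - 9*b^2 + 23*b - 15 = (b - 1)*(b^2 - 8*b + 15) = (b - 3)*(b - 1)*(b - 5)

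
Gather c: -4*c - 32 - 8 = -4*c - 40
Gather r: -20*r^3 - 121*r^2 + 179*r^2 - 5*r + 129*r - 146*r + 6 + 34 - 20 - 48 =-20*r^3 + 58*r^2 - 22*r - 28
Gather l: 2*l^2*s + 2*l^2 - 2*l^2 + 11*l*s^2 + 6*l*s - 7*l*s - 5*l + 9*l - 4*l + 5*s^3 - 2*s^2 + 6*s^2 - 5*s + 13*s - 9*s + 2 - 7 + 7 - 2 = 2*l^2*s + l*(11*s^2 - s) + 5*s^3 + 4*s^2 - s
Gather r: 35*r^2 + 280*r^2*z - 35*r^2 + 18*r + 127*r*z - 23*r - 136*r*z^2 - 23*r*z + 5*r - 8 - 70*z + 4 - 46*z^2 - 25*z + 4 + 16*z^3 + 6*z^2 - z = 280*r^2*z + r*(-136*z^2 + 104*z) + 16*z^3 - 40*z^2 - 96*z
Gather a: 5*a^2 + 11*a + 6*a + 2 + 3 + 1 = 5*a^2 + 17*a + 6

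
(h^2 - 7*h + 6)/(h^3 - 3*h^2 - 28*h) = (-h^2 + 7*h - 6)/(h*(-h^2 + 3*h + 28))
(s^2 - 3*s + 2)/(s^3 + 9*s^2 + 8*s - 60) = (s - 1)/(s^2 + 11*s + 30)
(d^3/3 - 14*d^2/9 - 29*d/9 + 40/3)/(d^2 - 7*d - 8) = (-3*d^3 + 14*d^2 + 29*d - 120)/(9*(-d^2 + 7*d + 8))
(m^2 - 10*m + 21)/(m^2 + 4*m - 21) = (m - 7)/(m + 7)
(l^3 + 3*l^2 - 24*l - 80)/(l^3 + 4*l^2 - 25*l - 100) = (l + 4)/(l + 5)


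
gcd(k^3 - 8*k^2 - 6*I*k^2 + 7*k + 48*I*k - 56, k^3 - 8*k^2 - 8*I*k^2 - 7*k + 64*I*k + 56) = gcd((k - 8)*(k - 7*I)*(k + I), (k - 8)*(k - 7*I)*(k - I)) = k^2 + k*(-8 - 7*I) + 56*I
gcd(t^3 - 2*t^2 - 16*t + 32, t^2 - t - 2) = t - 2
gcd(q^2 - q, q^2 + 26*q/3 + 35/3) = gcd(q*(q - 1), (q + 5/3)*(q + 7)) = 1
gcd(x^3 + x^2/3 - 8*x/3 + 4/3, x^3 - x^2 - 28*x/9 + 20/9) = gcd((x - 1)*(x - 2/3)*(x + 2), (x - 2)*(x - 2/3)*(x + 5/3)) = x - 2/3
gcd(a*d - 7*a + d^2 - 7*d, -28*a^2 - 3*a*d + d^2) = 1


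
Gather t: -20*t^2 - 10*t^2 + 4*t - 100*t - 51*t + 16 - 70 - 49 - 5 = -30*t^2 - 147*t - 108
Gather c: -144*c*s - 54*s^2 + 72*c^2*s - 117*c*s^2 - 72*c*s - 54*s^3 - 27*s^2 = 72*c^2*s + c*(-117*s^2 - 216*s) - 54*s^3 - 81*s^2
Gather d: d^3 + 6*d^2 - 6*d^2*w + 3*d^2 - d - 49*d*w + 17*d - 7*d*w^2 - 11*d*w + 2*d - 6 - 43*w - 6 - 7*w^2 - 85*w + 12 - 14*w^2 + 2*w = d^3 + d^2*(9 - 6*w) + d*(-7*w^2 - 60*w + 18) - 21*w^2 - 126*w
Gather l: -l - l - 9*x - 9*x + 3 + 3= -2*l - 18*x + 6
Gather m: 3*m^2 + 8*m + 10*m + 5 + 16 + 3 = 3*m^2 + 18*m + 24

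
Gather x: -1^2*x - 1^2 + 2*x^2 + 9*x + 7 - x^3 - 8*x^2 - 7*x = -x^3 - 6*x^2 + x + 6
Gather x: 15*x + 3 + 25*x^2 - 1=25*x^2 + 15*x + 2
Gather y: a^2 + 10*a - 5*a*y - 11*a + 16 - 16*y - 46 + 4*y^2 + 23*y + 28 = a^2 - a + 4*y^2 + y*(7 - 5*a) - 2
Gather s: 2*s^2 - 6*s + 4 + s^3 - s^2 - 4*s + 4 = s^3 + s^2 - 10*s + 8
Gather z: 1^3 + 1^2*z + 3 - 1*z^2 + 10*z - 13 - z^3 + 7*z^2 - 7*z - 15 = -z^3 + 6*z^2 + 4*z - 24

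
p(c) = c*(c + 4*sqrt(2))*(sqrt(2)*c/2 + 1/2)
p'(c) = sqrt(2)*c*(c + 4*sqrt(2))/2 + c*(sqrt(2)*c/2 + 1/2) + (c + 4*sqrt(2))*(sqrt(2)*c/2 + 1/2) = 3*sqrt(2)*c^2/2 + 9*c + 2*sqrt(2)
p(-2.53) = 10.20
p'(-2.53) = -6.36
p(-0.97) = 0.85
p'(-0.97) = -3.91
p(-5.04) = 9.53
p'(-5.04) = 11.35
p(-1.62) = 4.22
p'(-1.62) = -6.18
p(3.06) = 71.05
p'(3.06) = 50.23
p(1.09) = 9.35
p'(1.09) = 15.16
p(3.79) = 113.85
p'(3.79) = 67.41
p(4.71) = 187.03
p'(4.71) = 92.28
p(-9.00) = -176.44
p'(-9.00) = 93.66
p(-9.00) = -176.44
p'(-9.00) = 93.66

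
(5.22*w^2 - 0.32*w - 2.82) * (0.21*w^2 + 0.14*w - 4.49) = 1.0962*w^4 + 0.6636*w^3 - 24.0748*w^2 + 1.042*w + 12.6618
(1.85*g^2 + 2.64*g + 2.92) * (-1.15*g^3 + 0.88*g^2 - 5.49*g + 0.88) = -2.1275*g^5 - 1.408*g^4 - 11.1913*g^3 - 10.296*g^2 - 13.7076*g + 2.5696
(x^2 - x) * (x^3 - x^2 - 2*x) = x^5 - 2*x^4 - x^3 + 2*x^2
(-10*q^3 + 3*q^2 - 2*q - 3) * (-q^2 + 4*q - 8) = 10*q^5 - 43*q^4 + 94*q^3 - 29*q^2 + 4*q + 24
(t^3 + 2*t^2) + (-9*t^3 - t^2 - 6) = -8*t^3 + t^2 - 6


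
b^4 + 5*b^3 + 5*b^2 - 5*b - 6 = (b - 1)*(b + 1)*(b + 2)*(b + 3)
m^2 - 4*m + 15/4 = (m - 5/2)*(m - 3/2)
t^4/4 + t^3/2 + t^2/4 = t^2*(t/4 + 1/4)*(t + 1)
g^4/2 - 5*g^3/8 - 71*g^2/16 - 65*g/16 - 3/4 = (g/2 + 1/2)*(g - 4)*(g + 1/4)*(g + 3/2)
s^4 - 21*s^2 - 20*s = s*(s - 5)*(s + 1)*(s + 4)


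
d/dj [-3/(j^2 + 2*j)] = 6*(j + 1)/(j^2*(j + 2)^2)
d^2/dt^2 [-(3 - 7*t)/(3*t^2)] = 2*(7*t - 9)/(3*t^4)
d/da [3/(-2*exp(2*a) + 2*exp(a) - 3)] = (12*exp(a) - 6)*exp(a)/(2*exp(2*a) - 2*exp(a) + 3)^2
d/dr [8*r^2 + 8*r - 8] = 16*r + 8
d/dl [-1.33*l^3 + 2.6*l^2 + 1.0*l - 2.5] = -3.99*l^2 + 5.2*l + 1.0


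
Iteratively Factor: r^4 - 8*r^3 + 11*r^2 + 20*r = (r - 5)*(r^3 - 3*r^2 - 4*r) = (r - 5)*(r - 4)*(r^2 + r) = r*(r - 5)*(r - 4)*(r + 1)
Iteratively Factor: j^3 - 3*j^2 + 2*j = (j - 1)*(j^2 - 2*j) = (j - 2)*(j - 1)*(j)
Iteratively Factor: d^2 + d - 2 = (d - 1)*(d + 2)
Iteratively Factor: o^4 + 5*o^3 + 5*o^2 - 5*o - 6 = (o + 3)*(o^3 + 2*o^2 - o - 2) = (o - 1)*(o + 3)*(o^2 + 3*o + 2) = (o - 1)*(o + 1)*(o + 3)*(o + 2)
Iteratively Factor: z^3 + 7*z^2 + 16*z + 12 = (z + 2)*(z^2 + 5*z + 6) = (z + 2)*(z + 3)*(z + 2)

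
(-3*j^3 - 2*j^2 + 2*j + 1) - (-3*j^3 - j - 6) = -2*j^2 + 3*j + 7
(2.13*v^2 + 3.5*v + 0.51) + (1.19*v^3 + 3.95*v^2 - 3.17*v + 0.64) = 1.19*v^3 + 6.08*v^2 + 0.33*v + 1.15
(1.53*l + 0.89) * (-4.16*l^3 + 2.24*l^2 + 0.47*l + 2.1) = -6.3648*l^4 - 0.2752*l^3 + 2.7127*l^2 + 3.6313*l + 1.869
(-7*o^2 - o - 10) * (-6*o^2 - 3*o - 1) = 42*o^4 + 27*o^3 + 70*o^2 + 31*o + 10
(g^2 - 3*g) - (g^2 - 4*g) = g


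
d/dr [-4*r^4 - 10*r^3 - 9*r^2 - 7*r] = -16*r^3 - 30*r^2 - 18*r - 7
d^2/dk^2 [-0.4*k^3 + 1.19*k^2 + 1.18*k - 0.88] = 2.38 - 2.4*k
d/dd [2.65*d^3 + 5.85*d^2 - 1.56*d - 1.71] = 7.95*d^2 + 11.7*d - 1.56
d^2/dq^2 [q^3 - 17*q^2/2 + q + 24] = 6*q - 17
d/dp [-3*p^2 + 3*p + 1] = 3 - 6*p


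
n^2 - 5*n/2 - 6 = (n - 4)*(n + 3/2)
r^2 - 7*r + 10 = (r - 5)*(r - 2)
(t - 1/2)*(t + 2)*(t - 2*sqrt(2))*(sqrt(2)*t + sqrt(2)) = sqrt(2)*t^4 - 4*t^3 + 5*sqrt(2)*t^3/2 - 10*t^2 + sqrt(2)*t^2/2 - 2*t - sqrt(2)*t + 4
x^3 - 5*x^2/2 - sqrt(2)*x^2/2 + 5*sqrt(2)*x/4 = x*(x - 5/2)*(x - sqrt(2)/2)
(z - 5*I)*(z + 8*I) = z^2 + 3*I*z + 40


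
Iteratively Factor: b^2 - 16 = (b + 4)*(b - 4)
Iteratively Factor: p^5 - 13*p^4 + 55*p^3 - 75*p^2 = (p - 5)*(p^4 - 8*p^3 + 15*p^2) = (p - 5)*(p - 3)*(p^3 - 5*p^2) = p*(p - 5)*(p - 3)*(p^2 - 5*p) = p*(p - 5)^2*(p - 3)*(p)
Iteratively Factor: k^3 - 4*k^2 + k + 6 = (k - 2)*(k^2 - 2*k - 3) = (k - 2)*(k + 1)*(k - 3)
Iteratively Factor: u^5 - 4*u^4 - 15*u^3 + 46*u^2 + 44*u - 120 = (u + 3)*(u^4 - 7*u^3 + 6*u^2 + 28*u - 40) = (u - 2)*(u + 3)*(u^3 - 5*u^2 - 4*u + 20) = (u - 2)*(u + 2)*(u + 3)*(u^2 - 7*u + 10) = (u - 5)*(u - 2)*(u + 2)*(u + 3)*(u - 2)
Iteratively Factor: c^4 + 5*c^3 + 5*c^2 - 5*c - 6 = (c - 1)*(c^3 + 6*c^2 + 11*c + 6) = (c - 1)*(c + 1)*(c^2 + 5*c + 6) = (c - 1)*(c + 1)*(c + 3)*(c + 2)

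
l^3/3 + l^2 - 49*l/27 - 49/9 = (l/3 + 1)*(l - 7/3)*(l + 7/3)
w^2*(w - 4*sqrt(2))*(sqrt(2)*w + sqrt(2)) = sqrt(2)*w^4 - 8*w^3 + sqrt(2)*w^3 - 8*w^2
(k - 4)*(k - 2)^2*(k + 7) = k^4 - k^3 - 36*k^2 + 124*k - 112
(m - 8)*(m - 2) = m^2 - 10*m + 16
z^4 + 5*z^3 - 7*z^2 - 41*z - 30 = (z - 3)*(z + 1)*(z + 2)*(z + 5)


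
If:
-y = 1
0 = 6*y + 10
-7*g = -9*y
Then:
No Solution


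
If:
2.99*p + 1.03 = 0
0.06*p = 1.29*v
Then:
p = -0.34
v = -0.02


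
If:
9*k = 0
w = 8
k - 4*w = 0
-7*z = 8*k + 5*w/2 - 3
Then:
No Solution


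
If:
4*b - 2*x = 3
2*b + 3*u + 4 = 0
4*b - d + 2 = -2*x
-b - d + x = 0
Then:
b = -1/14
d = -11/7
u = -9/7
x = -23/14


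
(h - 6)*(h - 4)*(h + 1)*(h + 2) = h^4 - 7*h^3 - 4*h^2 + 52*h + 48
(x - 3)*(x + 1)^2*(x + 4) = x^4 + 3*x^3 - 9*x^2 - 23*x - 12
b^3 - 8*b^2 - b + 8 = (b - 8)*(b - 1)*(b + 1)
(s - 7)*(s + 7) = s^2 - 49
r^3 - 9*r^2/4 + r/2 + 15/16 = (r - 3/2)*(r - 5/4)*(r + 1/2)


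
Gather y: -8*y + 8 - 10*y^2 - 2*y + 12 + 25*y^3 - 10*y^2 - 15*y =25*y^3 - 20*y^2 - 25*y + 20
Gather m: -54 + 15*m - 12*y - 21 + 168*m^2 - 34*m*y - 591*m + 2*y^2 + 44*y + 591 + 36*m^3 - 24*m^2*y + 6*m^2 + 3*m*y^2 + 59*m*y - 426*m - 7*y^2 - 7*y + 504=36*m^3 + m^2*(174 - 24*y) + m*(3*y^2 + 25*y - 1002) - 5*y^2 + 25*y + 1020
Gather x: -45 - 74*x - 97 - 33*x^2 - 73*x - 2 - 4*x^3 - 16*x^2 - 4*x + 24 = -4*x^3 - 49*x^2 - 151*x - 120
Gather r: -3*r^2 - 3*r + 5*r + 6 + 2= -3*r^2 + 2*r + 8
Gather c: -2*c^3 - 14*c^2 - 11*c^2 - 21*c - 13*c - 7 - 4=-2*c^3 - 25*c^2 - 34*c - 11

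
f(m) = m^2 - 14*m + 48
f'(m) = 2*m - 14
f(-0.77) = 59.37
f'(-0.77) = -15.54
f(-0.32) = 52.58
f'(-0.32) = -14.64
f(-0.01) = 48.14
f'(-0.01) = -14.02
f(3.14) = 13.90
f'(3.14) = -7.72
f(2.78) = 16.81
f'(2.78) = -8.44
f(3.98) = 8.12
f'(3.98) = -6.04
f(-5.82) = 163.35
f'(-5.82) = -25.64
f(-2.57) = 90.58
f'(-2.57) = -19.14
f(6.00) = 0.00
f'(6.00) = -2.00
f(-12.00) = 360.00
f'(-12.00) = -38.00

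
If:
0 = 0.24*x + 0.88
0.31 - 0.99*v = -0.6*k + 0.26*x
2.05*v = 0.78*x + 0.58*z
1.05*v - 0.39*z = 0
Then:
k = -11.77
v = -5.86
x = -3.67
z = -15.76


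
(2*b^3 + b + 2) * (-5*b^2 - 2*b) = -10*b^5 - 4*b^4 - 5*b^3 - 12*b^2 - 4*b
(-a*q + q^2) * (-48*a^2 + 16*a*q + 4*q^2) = 48*a^3*q - 64*a^2*q^2 + 12*a*q^3 + 4*q^4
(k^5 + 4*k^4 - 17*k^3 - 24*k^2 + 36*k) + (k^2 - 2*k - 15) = k^5 + 4*k^4 - 17*k^3 - 23*k^2 + 34*k - 15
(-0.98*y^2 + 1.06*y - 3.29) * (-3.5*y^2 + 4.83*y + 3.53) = 3.43*y^4 - 8.4434*y^3 + 13.1754*y^2 - 12.1489*y - 11.6137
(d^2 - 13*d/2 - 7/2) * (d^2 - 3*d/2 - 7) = d^4 - 8*d^3 - 3*d^2/4 + 203*d/4 + 49/2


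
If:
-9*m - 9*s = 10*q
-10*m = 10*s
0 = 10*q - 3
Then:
No Solution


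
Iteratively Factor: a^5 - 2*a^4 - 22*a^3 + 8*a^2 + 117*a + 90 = (a + 3)*(a^4 - 5*a^3 - 7*a^2 + 29*a + 30) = (a - 5)*(a + 3)*(a^3 - 7*a - 6) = (a - 5)*(a + 1)*(a + 3)*(a^2 - a - 6) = (a - 5)*(a + 1)*(a + 2)*(a + 3)*(a - 3)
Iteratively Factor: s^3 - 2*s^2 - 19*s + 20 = (s + 4)*(s^2 - 6*s + 5) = (s - 1)*(s + 4)*(s - 5)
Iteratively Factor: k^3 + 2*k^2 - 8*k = (k + 4)*(k^2 - 2*k) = (k - 2)*(k + 4)*(k)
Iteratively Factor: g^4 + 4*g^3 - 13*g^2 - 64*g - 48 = (g + 3)*(g^3 + g^2 - 16*g - 16) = (g + 1)*(g + 3)*(g^2 - 16) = (g + 1)*(g + 3)*(g + 4)*(g - 4)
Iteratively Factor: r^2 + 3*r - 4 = (r + 4)*(r - 1)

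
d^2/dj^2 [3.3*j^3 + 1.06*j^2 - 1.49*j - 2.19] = 19.8*j + 2.12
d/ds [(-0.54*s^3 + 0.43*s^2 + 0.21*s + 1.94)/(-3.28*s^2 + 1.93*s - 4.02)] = (1.7712*s^4 - 2.0844*s^3 + 8.0311*s^2 + 9.2692*s - 4.5884)/(10.7584*s^4 - 12.6608*s^3 + 30.0961*s^2 - 15.5172*s + 16.1604)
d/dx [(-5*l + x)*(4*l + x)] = -l + 2*x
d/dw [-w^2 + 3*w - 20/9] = 3 - 2*w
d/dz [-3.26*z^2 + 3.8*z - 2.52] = 3.8 - 6.52*z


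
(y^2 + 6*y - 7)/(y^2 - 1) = (y + 7)/(y + 1)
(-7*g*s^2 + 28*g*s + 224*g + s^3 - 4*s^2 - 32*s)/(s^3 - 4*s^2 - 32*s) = (-7*g + s)/s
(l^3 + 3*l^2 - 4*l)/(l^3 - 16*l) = (l - 1)/(l - 4)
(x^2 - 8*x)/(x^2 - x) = (x - 8)/(x - 1)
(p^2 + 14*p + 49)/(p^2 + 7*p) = (p + 7)/p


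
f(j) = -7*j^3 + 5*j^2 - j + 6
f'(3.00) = -160.00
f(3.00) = -141.00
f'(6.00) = -697.00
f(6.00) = -1332.00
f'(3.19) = -182.80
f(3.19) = -173.54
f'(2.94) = -153.12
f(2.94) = -131.61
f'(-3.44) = -283.91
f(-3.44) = 353.56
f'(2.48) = -105.36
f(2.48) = -72.50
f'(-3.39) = -276.23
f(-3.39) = 339.56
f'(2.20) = -80.64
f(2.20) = -46.54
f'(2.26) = -85.66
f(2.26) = -51.52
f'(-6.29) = -894.75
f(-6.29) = 1952.12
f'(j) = -21*j^2 + 10*j - 1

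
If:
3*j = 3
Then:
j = 1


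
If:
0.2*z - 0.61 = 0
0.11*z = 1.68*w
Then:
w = 0.20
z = 3.05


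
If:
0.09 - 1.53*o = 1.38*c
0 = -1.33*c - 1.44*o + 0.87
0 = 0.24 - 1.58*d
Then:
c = 25.19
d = 0.15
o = -22.66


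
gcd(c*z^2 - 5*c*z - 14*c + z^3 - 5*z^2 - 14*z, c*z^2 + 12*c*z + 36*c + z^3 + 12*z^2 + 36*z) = c + z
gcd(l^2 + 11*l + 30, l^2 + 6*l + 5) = l + 5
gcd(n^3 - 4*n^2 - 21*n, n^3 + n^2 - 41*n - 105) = n^2 - 4*n - 21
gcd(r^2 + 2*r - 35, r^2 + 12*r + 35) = r + 7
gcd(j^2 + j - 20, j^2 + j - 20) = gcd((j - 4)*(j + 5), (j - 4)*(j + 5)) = j^2 + j - 20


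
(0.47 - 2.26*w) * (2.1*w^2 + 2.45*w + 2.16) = -4.746*w^3 - 4.55*w^2 - 3.7301*w + 1.0152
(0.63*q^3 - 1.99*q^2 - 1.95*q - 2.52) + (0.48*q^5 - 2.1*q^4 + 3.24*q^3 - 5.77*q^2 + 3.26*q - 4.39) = 0.48*q^5 - 2.1*q^4 + 3.87*q^3 - 7.76*q^2 + 1.31*q - 6.91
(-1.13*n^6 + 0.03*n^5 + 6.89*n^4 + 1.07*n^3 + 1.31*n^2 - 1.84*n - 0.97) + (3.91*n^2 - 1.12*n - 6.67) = -1.13*n^6 + 0.03*n^5 + 6.89*n^4 + 1.07*n^3 + 5.22*n^2 - 2.96*n - 7.64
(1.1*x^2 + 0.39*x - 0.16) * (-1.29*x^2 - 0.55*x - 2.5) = -1.419*x^4 - 1.1081*x^3 - 2.7581*x^2 - 0.887*x + 0.4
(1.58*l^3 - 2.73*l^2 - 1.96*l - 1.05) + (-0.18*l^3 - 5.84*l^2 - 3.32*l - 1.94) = 1.4*l^3 - 8.57*l^2 - 5.28*l - 2.99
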